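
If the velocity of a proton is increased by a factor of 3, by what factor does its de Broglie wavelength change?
The wavelength decreases by a factor of 3.

From λ = h/(mv), the wavelength is inversely proportional to velocity:

λ ∝ 1/v

If v → 3v, then λ → λ/3

When velocity is increased by a factor of 3, the wavelength decreases by a factor of 3.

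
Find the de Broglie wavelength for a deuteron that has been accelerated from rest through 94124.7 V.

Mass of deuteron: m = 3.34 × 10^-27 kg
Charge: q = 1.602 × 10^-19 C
6.60 × 10^-14 m

When a particle is accelerated through voltage V, it gains kinetic energy KE = qV.

The de Broglie wavelength is then λ = h/√(2mqV):

λ = h/√(2mqV)
λ = (6.626 × 10^-34 J·s) / √(2 × 3.34 × 10^-27 kg × 1.602 × 10^-19 C × 94124.7 V)
λ = 6.60 × 10^-14 m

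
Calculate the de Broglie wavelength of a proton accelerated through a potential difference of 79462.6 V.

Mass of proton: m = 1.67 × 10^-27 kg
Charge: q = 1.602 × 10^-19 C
1.02 × 10^-13 m

When a particle is accelerated through voltage V, it gains kinetic energy KE = qV.

The de Broglie wavelength is then λ = h/√(2mqV):

λ = h/√(2mqV)
λ = (6.626 × 10^-34 J·s) / √(2 × 1.67 × 10^-27 kg × 1.602 × 10^-19 C × 79462.6 V)
λ = 1.02 × 10^-13 m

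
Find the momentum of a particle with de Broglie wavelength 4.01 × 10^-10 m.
1.65 × 10^-24 kg·m/s

From the de Broglie relation λ = h/p, we solve for p:

p = h/λ
p = (6.626 × 10^-34 J·s) / (4.01 × 10^-10 m)
p = 1.65 × 10^-24 kg·m/s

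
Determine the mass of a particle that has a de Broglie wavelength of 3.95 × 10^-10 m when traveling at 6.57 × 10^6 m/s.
2.55 × 10^-31 kg

From the de Broglie relation λ = h/(mv), we solve for m:

m = h/(λv)
m = (6.626 × 10^-34 J·s) / (3.95 × 10^-10 m × 6.57 × 10^6 m/s)
m = 2.55 × 10^-31 kg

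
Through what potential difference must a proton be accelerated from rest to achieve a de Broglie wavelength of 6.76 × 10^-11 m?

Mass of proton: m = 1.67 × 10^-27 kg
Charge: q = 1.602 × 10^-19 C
1.80 × 10^-1 V

From λ = h/√(2mqV), we solve for V:

λ² = h²/(2mqV)
V = h²/(2mqλ²)
V = (6.626 × 10^-34 J·s)² / (2 × 1.67 × 10^-27 kg × 1.602 × 10^-19 C × (6.76 × 10^-11 m)²)
V = 1.80 × 10^-1 V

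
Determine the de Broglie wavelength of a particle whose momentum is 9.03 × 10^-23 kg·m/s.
7.34 × 10^-12 m

Using the de Broglie relation λ = h/p:

λ = h/p
λ = (6.626 × 10^-34 J·s) / (9.03 × 10^-23 kg·m/s)
λ = 7.34 × 10^-12 m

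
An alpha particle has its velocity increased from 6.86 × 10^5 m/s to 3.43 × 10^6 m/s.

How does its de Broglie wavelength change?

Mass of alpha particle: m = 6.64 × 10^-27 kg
The wavelength decreases by a factor of 5.

Using λ = h/(mv):

Initial wavelength: λ₁ = h/(mv₁) = 1.45 × 10^-13 m
Final wavelength: λ₂ = h/(mv₂) = 2.91 × 10^-14 m

Since λ ∝ 1/v, when velocity increases by a factor of 5, the wavelength decreases by a factor of 5.

λ₂/λ₁ = v₁/v₂ = 1/5

The wavelength decreases by a factor of 5.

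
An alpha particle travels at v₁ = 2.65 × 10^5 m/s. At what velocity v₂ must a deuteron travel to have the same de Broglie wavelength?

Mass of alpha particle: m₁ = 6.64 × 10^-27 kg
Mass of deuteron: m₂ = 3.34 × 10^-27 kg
v₂ = 5.27 × 10^5 m/s

For equal de Broglie wavelengths: λ₁ = λ₂

h/(m₁v₁) = h/(m₂v₂)
m₁v₁ = m₂v₂
v₂ = v₁ · (m₁/m₂)

v₂ = 2.65 × 10^5 m/s × (6.64 × 10^-27 kg / 3.34 × 10^-27 kg)
v₂ = 5.27 × 10^5 m/s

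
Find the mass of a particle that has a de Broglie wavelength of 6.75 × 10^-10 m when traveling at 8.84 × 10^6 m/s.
1.11 × 10^-31 kg

From the de Broglie relation λ = h/(mv), we solve for m:

m = h/(λv)
m = (6.626 × 10^-34 J·s) / (6.75 × 10^-10 m × 8.84 × 10^6 m/s)
m = 1.11 × 10^-31 kg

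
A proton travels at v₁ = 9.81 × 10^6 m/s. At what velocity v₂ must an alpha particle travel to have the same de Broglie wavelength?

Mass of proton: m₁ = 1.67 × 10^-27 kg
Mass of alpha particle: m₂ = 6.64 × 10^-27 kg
v₂ = 2.47 × 10^6 m/s

For equal de Broglie wavelengths: λ₁ = λ₂

h/(m₁v₁) = h/(m₂v₂)
m₁v₁ = m₂v₂
v₂ = v₁ · (m₁/m₂)

v₂ = 9.81 × 10^6 m/s × (1.67 × 10^-27 kg / 6.64 × 10^-27 kg)
v₂ = 2.47 × 10^6 m/s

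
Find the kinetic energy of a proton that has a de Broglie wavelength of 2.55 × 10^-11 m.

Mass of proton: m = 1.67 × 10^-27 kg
2.02 × 10^-19 J (or 1.26 eV)

From λ = h/√(2mKE), we solve for KE:

λ² = h²/(2mKE)
KE = h²/(2mλ²)
KE = (6.626 × 10^-34 J·s)² / (2 × 1.67 × 10^-27 kg × (2.55 × 10^-11 m)²)
KE = 2.02 × 10^-19 J
KE = 1.26 eV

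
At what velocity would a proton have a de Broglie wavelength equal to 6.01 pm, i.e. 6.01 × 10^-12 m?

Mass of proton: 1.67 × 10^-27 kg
6.60 × 10^4 m/s

From λ = h/(mv), solve for v:

v = h/(mλ)
v = (6.626 × 10^-34 J·s) / (1.67 × 10^-27 kg × 6.01 × 10^-12 m)
v = 6.60 × 10^4 m/s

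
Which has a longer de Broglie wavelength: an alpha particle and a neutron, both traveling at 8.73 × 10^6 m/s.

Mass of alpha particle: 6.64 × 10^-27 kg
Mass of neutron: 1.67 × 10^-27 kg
The neutron has the longer wavelength.

Using λ = h/(mv), since both particles have the same velocity, the wavelength depends only on mass.

For alpha particle: λ₁ = h/(m₁v) = 1.14 × 10^-14 m
For neutron: λ₂ = h/(m₂v) = 4.54 × 10^-14 m

Since λ ∝ 1/m at constant velocity, the lighter particle has the longer wavelength.

The neutron has the longer de Broglie wavelength.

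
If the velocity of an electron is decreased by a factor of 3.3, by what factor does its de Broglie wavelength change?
The wavelength increases by a factor of 3.3.

From λ = h/(mv), the wavelength is inversely proportional to velocity:

λ ∝ 1/v

If v → v/3.3, then λ → 3.3λ

When velocity is decreased by a factor of 3.3, the wavelength increases by a factor of 3.3.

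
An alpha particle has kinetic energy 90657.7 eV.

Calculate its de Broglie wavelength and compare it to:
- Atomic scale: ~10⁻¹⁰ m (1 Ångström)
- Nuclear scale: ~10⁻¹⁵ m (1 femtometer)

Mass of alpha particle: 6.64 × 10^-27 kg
λ = 4.77 × 10^-14 m, which is between nuclear and atomic scales.

Using λ = h/√(2mKE):

KE = 90657.7 eV = 1.452 × 10^-14 J

λ = h/√(2mKE)
λ = (6.626 × 10^-34 J·s) / √(2 × 6.64 × 10^-27 kg × 1.452 × 10^-14 J)
λ = 4.77 × 10^-14 m

Comparison:
- Atomic scale (10⁻¹⁰ m): λ is 0.00048× this size
- Nuclear scale (10⁻¹⁵ m): λ is 48× this size

The wavelength is between nuclear and atomic scales.

This wavelength is appropriate for probing atomic structure but too large for nuclear physics experiments.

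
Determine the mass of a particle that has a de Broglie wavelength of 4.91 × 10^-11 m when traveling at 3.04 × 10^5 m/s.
4.44 × 10^-29 kg

From the de Broglie relation λ = h/(mv), we solve for m:

m = h/(λv)
m = (6.626 × 10^-34 J·s) / (4.91 × 10^-11 m × 3.04 × 10^5 m/s)
m = 4.44 × 10^-29 kg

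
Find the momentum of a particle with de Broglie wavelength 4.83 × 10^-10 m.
1.37 × 10^-24 kg·m/s

From the de Broglie relation λ = h/p, we solve for p:

p = h/λ
p = (6.626 × 10^-34 J·s) / (4.83 × 10^-10 m)
p = 1.37 × 10^-24 kg·m/s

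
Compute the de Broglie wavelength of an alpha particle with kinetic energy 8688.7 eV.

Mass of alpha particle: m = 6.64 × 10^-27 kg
1.54 × 10^-13 m

Using λ = h/√(2mKE):

First convert KE to Joules: KE = 8688.7 eV = 1.392 × 10^-15 J

λ = h/√(2mKE)
λ = (6.626 × 10^-34 J·s) / √(2 × 6.64 × 10^-27 kg × 1.392 × 10^-15 J)
λ = 1.54 × 10^-13 m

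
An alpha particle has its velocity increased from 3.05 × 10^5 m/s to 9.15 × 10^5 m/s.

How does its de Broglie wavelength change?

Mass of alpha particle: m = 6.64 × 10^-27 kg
The wavelength decreases by a factor of 3.

Using λ = h/(mv):

Initial wavelength: λ₁ = h/(mv₁) = 3.27 × 10^-13 m
Final wavelength: λ₂ = h/(mv₂) = 1.09 × 10^-13 m

Since λ ∝ 1/v, when velocity increases by a factor of 3, the wavelength decreases by a factor of 3.

λ₂/λ₁ = v₁/v₂ = 1/3

The wavelength decreases by a factor of 3.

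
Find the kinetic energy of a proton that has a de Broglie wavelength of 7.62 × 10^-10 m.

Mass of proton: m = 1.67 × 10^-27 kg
2.26 × 10^-22 J (or 1.41 × 10^-3 eV)

From λ = h/√(2mKE), we solve for KE:

λ² = h²/(2mKE)
KE = h²/(2mλ²)
KE = (6.626 × 10^-34 J·s)² / (2 × 1.67 × 10^-27 kg × (7.62 × 10^-10 m)²)
KE = 2.26 × 10^-22 J
KE = 1.41 × 10^-3 eV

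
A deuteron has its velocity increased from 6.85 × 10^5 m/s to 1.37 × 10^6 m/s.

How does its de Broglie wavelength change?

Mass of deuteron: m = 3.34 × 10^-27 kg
The wavelength decreases by a factor of 2.

Using λ = h/(mv):

Initial wavelength: λ₁ = h/(mv₁) = 2.90 × 10^-13 m
Final wavelength: λ₂ = h/(mv₂) = 1.45 × 10^-13 m

Since λ ∝ 1/v, when velocity increases by a factor of 2, the wavelength decreases by a factor of 2.

λ₂/λ₁ = v₁/v₂ = 1/2

The wavelength decreases by a factor of 2.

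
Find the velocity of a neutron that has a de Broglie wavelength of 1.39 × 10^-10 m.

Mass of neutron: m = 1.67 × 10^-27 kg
2.85 × 10^3 m/s

From the de Broglie relation λ = h/(mv), we solve for v:

v = h/(mλ)
v = (6.626 × 10^-34 J·s) / (1.67 × 10^-27 kg × 1.39 × 10^-10 m)
v = 2.85 × 10^3 m/s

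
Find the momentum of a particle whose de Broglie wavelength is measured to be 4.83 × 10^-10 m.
1.37 × 10^-24 kg·m/s

From the de Broglie relation λ = h/p, we solve for p:

p = h/λ
p = (6.626 × 10^-34 J·s) / (4.83 × 10^-10 m)
p = 1.37 × 10^-24 kg·m/s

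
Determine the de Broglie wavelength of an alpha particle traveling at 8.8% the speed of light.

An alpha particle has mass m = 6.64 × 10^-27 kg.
3.78 × 10^-15 m

Using the de Broglie relation λ = h/(mv):

v = 8.8% × c = 2.638 × 10^7 m/s

λ = h/(mv)
λ = (6.626 × 10^-34 J·s) / (6.64 × 10^-27 kg × 2.638 × 10^7 m/s)
λ = 3.78 × 10^-15 m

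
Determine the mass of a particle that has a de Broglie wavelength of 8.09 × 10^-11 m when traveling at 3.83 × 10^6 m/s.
2.14 × 10^-30 kg

From the de Broglie relation λ = h/(mv), we solve for m:

m = h/(λv)
m = (6.626 × 10^-34 J·s) / (8.09 × 10^-11 m × 3.83 × 10^6 m/s)
m = 2.14 × 10^-30 kg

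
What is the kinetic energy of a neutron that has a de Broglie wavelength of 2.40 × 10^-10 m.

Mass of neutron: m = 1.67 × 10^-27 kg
2.28 × 10^-21 J (or 0.0142 eV)

From λ = h/√(2mKE), we solve for KE:

λ² = h²/(2mKE)
KE = h²/(2mλ²)
KE = (6.626 × 10^-34 J·s)² / (2 × 1.67 × 10^-27 kg × (2.40 × 10^-10 m)²)
KE = 2.28 × 10^-21 J
KE = 0.0142 eV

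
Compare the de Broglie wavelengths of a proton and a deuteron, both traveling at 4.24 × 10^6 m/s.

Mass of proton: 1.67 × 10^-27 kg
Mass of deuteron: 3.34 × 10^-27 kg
The proton has the longer wavelength.

Using λ = h/(mv), since both particles have the same velocity, the wavelength depends only on mass.

For proton: λ₁ = h/(m₁v) = 9.36 × 10^-14 m
For deuteron: λ₂ = h/(m₂v) = 4.68 × 10^-14 m

Since λ ∝ 1/m at constant velocity, the lighter particle has the longer wavelength.

The proton has the longer de Broglie wavelength.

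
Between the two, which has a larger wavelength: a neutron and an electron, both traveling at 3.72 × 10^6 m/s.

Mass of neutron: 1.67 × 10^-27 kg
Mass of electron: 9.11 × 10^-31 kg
The electron has the longer wavelength.

Using λ = h/(mv), since both particles have the same velocity, the wavelength depends only on mass.

For neutron: λ₁ = h/(m₁v) = 1.07 × 10^-13 m
For electron: λ₂ = h/(m₂v) = 1.96 × 10^-10 m

Since λ ∝ 1/m at constant velocity, the lighter particle has the longer wavelength.

The electron has the longer de Broglie wavelength.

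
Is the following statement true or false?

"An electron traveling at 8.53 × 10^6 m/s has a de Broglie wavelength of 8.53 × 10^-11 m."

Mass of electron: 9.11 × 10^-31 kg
True

The claim is correct.

Using λ = h/(mv):
λ = (6.626 × 10^-34 J·s) / (9.11 × 10^-31 kg × 8.53 × 10^6 m/s)
λ = 8.53 × 10^-11 m

This matches the claimed value.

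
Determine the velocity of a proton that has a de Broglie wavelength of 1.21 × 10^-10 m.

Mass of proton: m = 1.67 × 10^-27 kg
3.28 × 10^3 m/s

From the de Broglie relation λ = h/(mv), we solve for v:

v = h/(mλ)
v = (6.626 × 10^-34 J·s) / (1.67 × 10^-27 kg × 1.21 × 10^-10 m)
v = 3.28 × 10^3 m/s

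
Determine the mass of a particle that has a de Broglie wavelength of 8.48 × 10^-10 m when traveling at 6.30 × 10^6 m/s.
1.24 × 10^-31 kg

From the de Broglie relation λ = h/(mv), we solve for m:

m = h/(λv)
m = (6.626 × 10^-34 J·s) / (8.48 × 10^-10 m × 6.30 × 10^6 m/s)
m = 1.24 × 10^-31 kg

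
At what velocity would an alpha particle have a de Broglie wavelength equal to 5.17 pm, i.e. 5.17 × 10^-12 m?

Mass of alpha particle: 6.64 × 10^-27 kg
1.93 × 10^4 m/s

From λ = h/(mv), solve for v:

v = h/(mλ)
v = (6.626 × 10^-34 J·s) / (6.64 × 10^-27 kg × 5.17 × 10^-12 m)
v = 1.93 × 10^4 m/s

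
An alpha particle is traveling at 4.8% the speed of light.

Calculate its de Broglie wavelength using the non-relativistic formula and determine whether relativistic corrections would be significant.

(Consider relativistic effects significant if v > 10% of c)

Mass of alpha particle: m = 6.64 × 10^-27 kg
No, relativistic corrections are not needed.

Using the non-relativistic de Broglie formula λ = h/(mv):

v = 4.8% × c = 1.439 × 10^7 m/s

λ = h/(mv)
λ = (6.626 × 10^-34 J·s) / (6.64 × 10^-27 kg × 1.439 × 10^7 m/s)
λ = 6.93 × 10^-15 m

Since v = 4.8% of c < 10% of c, relativistic corrections are NOT significant and this non-relativistic result is a good approximation.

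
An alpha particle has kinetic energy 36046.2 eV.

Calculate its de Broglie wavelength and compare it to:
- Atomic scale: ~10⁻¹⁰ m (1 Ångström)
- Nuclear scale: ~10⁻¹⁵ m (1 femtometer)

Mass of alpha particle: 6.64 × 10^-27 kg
λ = 7.57 × 10^-14 m, which is between nuclear and atomic scales.

Using λ = h/√(2mKE):

KE = 36046.2 eV = 5.775 × 10^-15 J

λ = h/√(2mKE)
λ = (6.626 × 10^-34 J·s) / √(2 × 6.64 × 10^-27 kg × 5.775 × 10^-15 J)
λ = 7.57 × 10^-14 m

Comparison:
- Atomic scale (10⁻¹⁰ m): λ is 0.00076× this size
- Nuclear scale (10⁻¹⁵ m): λ is 76× this size

The wavelength is between nuclear and atomic scales.

This wavelength is appropriate for probing atomic structure but too large for nuclear physics experiments.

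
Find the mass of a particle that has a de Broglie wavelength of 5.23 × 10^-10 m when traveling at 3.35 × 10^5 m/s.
3.78 × 10^-30 kg

From the de Broglie relation λ = h/(mv), we solve for m:

m = h/(λv)
m = (6.626 × 10^-34 J·s) / (5.23 × 10^-10 m × 3.35 × 10^5 m/s)
m = 3.78 × 10^-30 kg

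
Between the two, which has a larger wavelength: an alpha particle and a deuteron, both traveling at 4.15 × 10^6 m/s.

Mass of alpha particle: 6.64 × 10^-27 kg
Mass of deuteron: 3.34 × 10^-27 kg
The deuteron has the longer wavelength.

Using λ = h/(mv), since both particles have the same velocity, the wavelength depends only on mass.

For alpha particle: λ₁ = h/(m₁v) = 2.40 × 10^-14 m
For deuteron: λ₂ = h/(m₂v) = 4.78 × 10^-14 m

Since λ ∝ 1/m at constant velocity, the lighter particle has the longer wavelength.

The deuteron has the longer de Broglie wavelength.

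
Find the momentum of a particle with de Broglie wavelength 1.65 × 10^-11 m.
4.02 × 10^-23 kg·m/s

From the de Broglie relation λ = h/p, we solve for p:

p = h/λ
p = (6.626 × 10^-34 J·s) / (1.65 × 10^-11 m)
p = 4.02 × 10^-23 kg·m/s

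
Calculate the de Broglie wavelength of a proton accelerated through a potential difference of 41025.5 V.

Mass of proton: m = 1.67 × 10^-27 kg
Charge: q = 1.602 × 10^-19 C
1.41 × 10^-13 m

When a particle is accelerated through voltage V, it gains kinetic energy KE = qV.

The de Broglie wavelength is then λ = h/√(2mqV):

λ = h/√(2mqV)
λ = (6.626 × 10^-34 J·s) / √(2 × 1.67 × 10^-27 kg × 1.602 × 10^-19 C × 41025.5 V)
λ = 1.41 × 10^-13 m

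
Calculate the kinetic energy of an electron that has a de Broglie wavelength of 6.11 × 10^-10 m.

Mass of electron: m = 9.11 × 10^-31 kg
6.45 × 10^-19 J (or 4.03 eV)

From λ = h/√(2mKE), we solve for KE:

λ² = h²/(2mKE)
KE = h²/(2mλ²)
KE = (6.626 × 10^-34 J·s)² / (2 × 9.11 × 10^-31 kg × (6.11 × 10^-10 m)²)
KE = 6.45 × 10^-19 J
KE = 4.03 eV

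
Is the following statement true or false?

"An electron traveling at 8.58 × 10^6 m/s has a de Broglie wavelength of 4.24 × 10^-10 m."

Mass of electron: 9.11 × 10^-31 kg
False

The claim is incorrect.

Using λ = h/(mv):
λ = (6.626 × 10^-34 J·s) / (9.11 × 10^-31 kg × 8.58 × 10^6 m/s)
λ = 8.48 × 10^-11 m

The actual wavelength differs from the claimed 4.24 × 10^-10 m.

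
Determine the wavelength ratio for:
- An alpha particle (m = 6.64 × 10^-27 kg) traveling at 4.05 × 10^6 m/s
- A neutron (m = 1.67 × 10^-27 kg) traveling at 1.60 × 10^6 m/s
λ₁/λ₂ = 0.0994

Using λ = h/(mv):

λ₁ = h/(m₁v₁) = 2.46 × 10^-14 m
λ₂ = h/(m₂v₂) = 2.48 × 10^-13 m

Ratio λ₁/λ₂ = (m₂v₂)/(m₁v₁)
         = (1.67 × 10^-27 kg × 1.60 × 10^6 m/s) / (6.64 × 10^-27 kg × 4.05 × 10^6 m/s)
         = 0.0994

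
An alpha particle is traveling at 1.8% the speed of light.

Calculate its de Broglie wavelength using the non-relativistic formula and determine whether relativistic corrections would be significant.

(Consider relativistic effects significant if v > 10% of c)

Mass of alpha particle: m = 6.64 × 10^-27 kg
No, relativistic corrections are not needed.

Using the non-relativistic de Broglie formula λ = h/(mv):

v = 1.8% × c = 5.396 × 10^6 m/s

λ = h/(mv)
λ = (6.626 × 10^-34 J·s) / (6.64 × 10^-27 kg × 5.396 × 10^6 m/s)
λ = 1.85 × 10^-14 m

Since v = 1.8% of c < 10% of c, relativistic corrections are NOT significant and this non-relativistic result is a good approximation.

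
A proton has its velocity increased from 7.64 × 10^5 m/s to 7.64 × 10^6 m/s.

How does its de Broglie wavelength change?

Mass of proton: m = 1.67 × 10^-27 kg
The wavelength decreases by a factor of 10.

Using λ = h/(mv):

Initial wavelength: λ₁ = h/(mv₁) = 5.19 × 10^-13 m
Final wavelength: λ₂ = h/(mv₂) = 5.19 × 10^-14 m

Since λ ∝ 1/v, when velocity increases by a factor of 10, the wavelength decreases by a factor of 10.

λ₂/λ₁ = v₁/v₂ = 1/10

The wavelength decreases by a factor of 10.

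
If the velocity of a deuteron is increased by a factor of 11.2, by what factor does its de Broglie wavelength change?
The wavelength decreases by a factor of 11.2.

From λ = h/(mv), the wavelength is inversely proportional to velocity:

λ ∝ 1/v

If v → 11.2v, then λ → λ/11.2

When velocity is increased by a factor of 11.2, the wavelength decreases by a factor of 11.2.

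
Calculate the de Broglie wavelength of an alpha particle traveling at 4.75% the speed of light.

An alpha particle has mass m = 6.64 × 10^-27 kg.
7.01 × 10^-15 m

Using the de Broglie relation λ = h/(mv):

v = 4.75% × c = 1.424 × 10^7 m/s

λ = h/(mv)
λ = (6.626 × 10^-34 J·s) / (6.64 × 10^-27 kg × 1.424 × 10^7 m/s)
λ = 7.01 × 10^-15 m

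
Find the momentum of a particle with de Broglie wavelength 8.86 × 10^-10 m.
7.48 × 10^-25 kg·m/s

From the de Broglie relation λ = h/p, we solve for p:

p = h/λ
p = (6.626 × 10^-34 J·s) / (8.86 × 10^-10 m)
p = 7.48 × 10^-25 kg·m/s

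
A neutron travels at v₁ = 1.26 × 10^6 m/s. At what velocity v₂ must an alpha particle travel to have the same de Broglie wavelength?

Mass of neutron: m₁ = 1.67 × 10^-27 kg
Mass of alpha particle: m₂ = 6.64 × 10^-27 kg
v₂ = 3.17 × 10^5 m/s

For equal de Broglie wavelengths: λ₁ = λ₂

h/(m₁v₁) = h/(m₂v₂)
m₁v₁ = m₂v₂
v₂ = v₁ · (m₁/m₂)

v₂ = 1.26 × 10^6 m/s × (1.67 × 10^-27 kg / 6.64 × 10^-27 kg)
v₂ = 3.17 × 10^5 m/s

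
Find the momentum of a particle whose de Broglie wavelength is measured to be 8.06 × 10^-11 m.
8.22 × 10^-24 kg·m/s

From the de Broglie relation λ = h/p, we solve for p:

p = h/λ
p = (6.626 × 10^-34 J·s) / (8.06 × 10^-11 m)
p = 8.22 × 10^-24 kg·m/s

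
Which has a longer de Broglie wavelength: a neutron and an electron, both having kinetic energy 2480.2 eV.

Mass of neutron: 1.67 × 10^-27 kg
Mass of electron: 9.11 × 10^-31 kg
The electron has the longer wavelength.

Using λ = h/√(2mKE):

For neutron: λ₁ = h/√(2m₁KE) = 5.75 × 10^-13 m
For electron: λ₂ = h/√(2m₂KE) = 2.46 × 10^-11 m

Since λ ∝ 1/√m at constant kinetic energy, the lighter particle has the longer wavelength.

The electron has the longer de Broglie wavelength.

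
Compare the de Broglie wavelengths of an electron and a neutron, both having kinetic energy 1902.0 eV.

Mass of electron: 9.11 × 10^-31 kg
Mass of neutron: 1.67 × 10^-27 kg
The electron has the longer wavelength.

Using λ = h/√(2mKE):

For electron: λ₁ = h/√(2m₁KE) = 2.81 × 10^-11 m
For neutron: λ₂ = h/√(2m₂KE) = 6.57 × 10^-13 m

Since λ ∝ 1/√m at constant kinetic energy, the lighter particle has the longer wavelength.

The electron has the longer de Broglie wavelength.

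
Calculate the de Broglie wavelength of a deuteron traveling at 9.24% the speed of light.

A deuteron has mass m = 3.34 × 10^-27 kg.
7.16 × 10^-15 m

Using the de Broglie relation λ = h/(mv):

v = 9.24% × c = 2.770 × 10^7 m/s

λ = h/(mv)
λ = (6.626 × 10^-34 J·s) / (3.34 × 10^-27 kg × 2.770 × 10^7 m/s)
λ = 7.16 × 10^-15 m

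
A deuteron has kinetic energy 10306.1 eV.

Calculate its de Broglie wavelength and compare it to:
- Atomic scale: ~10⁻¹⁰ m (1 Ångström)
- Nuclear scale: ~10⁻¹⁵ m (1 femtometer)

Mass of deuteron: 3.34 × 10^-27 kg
λ = 2.00 × 10^-13 m, which is between nuclear and atomic scales.

Using λ = h/√(2mKE):

KE = 10306.1 eV = 1.651 × 10^-15 J

λ = h/√(2mKE)
λ = (6.626 × 10^-34 J·s) / √(2 × 3.34 × 10^-27 kg × 1.651 × 10^-15 J)
λ = 2.00 × 10^-13 m

Comparison:
- Atomic scale (10⁻¹⁰ m): λ is 0.002× this size
- Nuclear scale (10⁻¹⁵ m): λ is 2e+02× this size

The wavelength is between nuclear and atomic scales.

This wavelength is appropriate for probing atomic structure but too large for nuclear physics experiments.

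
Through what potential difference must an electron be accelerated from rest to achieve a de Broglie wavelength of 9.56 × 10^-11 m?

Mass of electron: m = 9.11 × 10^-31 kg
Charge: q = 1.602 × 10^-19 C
165 V

From λ = h/√(2mqV), we solve for V:

λ² = h²/(2mqV)
V = h²/(2mqλ²)
V = (6.626 × 10^-34 J·s)² / (2 × 9.11 × 10^-31 kg × 1.602 × 10^-19 C × (9.56 × 10^-11 m)²)
V = 165 V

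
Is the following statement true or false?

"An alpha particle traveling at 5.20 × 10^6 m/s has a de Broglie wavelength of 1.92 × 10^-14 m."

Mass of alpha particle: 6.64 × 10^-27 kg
True

The claim is correct.

Using λ = h/(mv):
λ = (6.626 × 10^-34 J·s) / (6.64 × 10^-27 kg × 5.20 × 10^6 m/s)
λ = 1.92 × 10^-14 m

This matches the claimed value.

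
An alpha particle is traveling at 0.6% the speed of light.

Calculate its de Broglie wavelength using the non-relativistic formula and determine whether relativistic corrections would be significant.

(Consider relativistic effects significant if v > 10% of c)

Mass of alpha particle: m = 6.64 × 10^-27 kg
No, relativistic corrections are not needed.

Using the non-relativistic de Broglie formula λ = h/(mv):

v = 0.6% × c = 1.799 × 10^6 m/s

λ = h/(mv)
λ = (6.626 × 10^-34 J·s) / (6.64 × 10^-27 kg × 1.799 × 10^6 m/s)
λ = 5.55 × 10^-14 m

Since v = 0.6% of c < 10% of c, relativistic corrections are NOT significant and this non-relativistic result is a good approximation.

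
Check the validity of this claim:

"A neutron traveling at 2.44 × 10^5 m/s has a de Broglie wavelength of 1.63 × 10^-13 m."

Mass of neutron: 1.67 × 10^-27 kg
False

The claim is incorrect.

Using λ = h/(mv):
λ = (6.626 × 10^-34 J·s) / (1.67 × 10^-27 kg × 2.44 × 10^5 m/s)
λ = 1.63 × 10^-12 m

The actual wavelength differs from the claimed 1.63 × 10^-13 m.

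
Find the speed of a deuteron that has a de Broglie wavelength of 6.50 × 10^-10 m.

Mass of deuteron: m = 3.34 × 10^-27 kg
3.05 × 10^2 m/s

From the de Broglie relation λ = h/(mv), we solve for v:

v = h/(mλ)
v = (6.626 × 10^-34 J·s) / (3.34 × 10^-27 kg × 6.50 × 10^-10 m)
v = 3.05 × 10^2 m/s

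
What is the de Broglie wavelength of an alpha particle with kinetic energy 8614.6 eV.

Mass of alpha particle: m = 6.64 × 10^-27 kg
1.55 × 10^-13 m

Using λ = h/√(2mKE):

First convert KE to Joules: KE = 8614.6 eV = 1.380 × 10^-15 J

λ = h/√(2mKE)
λ = (6.626 × 10^-34 J·s) / √(2 × 6.64 × 10^-27 kg × 1.380 × 10^-15 J)
λ = 1.55 × 10^-13 m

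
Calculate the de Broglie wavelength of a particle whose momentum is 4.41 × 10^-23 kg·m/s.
1.50 × 10^-11 m

Using the de Broglie relation λ = h/p:

λ = h/p
λ = (6.626 × 10^-34 J·s) / (4.41 × 10^-23 kg·m/s)
λ = 1.50 × 10^-11 m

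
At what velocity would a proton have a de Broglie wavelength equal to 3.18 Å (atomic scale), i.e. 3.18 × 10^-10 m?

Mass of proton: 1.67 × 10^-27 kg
1.25 × 10^3 m/s

From λ = h/(mv), solve for v:

v = h/(mλ)
v = (6.626 × 10^-34 J·s) / (1.67 × 10^-27 kg × 3.18 × 10^-10 m)
v = 1.25 × 10^3 m/s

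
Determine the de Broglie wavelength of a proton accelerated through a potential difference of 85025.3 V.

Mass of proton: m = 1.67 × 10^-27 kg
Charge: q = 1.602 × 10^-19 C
9.82 × 10^-14 m

When a particle is accelerated through voltage V, it gains kinetic energy KE = qV.

The de Broglie wavelength is then λ = h/√(2mqV):

λ = h/√(2mqV)
λ = (6.626 × 10^-34 J·s) / √(2 × 1.67 × 10^-27 kg × 1.602 × 10^-19 C × 85025.3 V)
λ = 9.82 × 10^-14 m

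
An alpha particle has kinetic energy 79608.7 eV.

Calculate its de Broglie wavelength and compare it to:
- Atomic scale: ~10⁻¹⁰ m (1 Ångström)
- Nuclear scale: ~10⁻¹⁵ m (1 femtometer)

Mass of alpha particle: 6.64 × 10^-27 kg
λ = 5.09 × 10^-14 m, which is between nuclear and atomic scales.

Using λ = h/√(2mKE):

KE = 79608.7 eV = 1.275 × 10^-14 J

λ = h/√(2mKE)
λ = (6.626 × 10^-34 J·s) / √(2 × 6.64 × 10^-27 kg × 1.275 × 10^-14 J)
λ = 5.09 × 10^-14 m

Comparison:
- Atomic scale (10⁻¹⁰ m): λ is 0.00051× this size
- Nuclear scale (10⁻¹⁵ m): λ is 51× this size

The wavelength is between nuclear and atomic scales.

This wavelength is appropriate for probing atomic structure but too large for nuclear physics experiments.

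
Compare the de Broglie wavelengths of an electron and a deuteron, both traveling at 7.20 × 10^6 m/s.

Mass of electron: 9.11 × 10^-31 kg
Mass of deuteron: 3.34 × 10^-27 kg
The electron has the longer wavelength.

Using λ = h/(mv), since both particles have the same velocity, the wavelength depends only on mass.

For electron: λ₁ = h/(m₁v) = 1.01 × 10^-10 m
For deuteron: λ₂ = h/(m₂v) = 2.76 × 10^-14 m

Since λ ∝ 1/m at constant velocity, the lighter particle has the longer wavelength.

The electron has the longer de Broglie wavelength.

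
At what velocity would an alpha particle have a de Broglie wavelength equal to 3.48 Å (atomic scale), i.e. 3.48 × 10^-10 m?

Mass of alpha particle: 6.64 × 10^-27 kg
2.87 × 10^2 m/s

From λ = h/(mv), solve for v:

v = h/(mλ)
v = (6.626 × 10^-34 J·s) / (6.64 × 10^-27 kg × 3.48 × 10^-10 m)
v = 2.87 × 10^2 m/s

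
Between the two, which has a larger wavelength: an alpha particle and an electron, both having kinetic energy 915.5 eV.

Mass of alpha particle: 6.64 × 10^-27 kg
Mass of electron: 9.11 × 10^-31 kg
The electron has the longer wavelength.

Using λ = h/√(2mKE):

For alpha particle: λ₁ = h/√(2m₁KE) = 4.75 × 10^-13 m
For electron: λ₂ = h/√(2m₂KE) = 4.05 × 10^-11 m

Since λ ∝ 1/√m at constant kinetic energy, the lighter particle has the longer wavelength.

The electron has the longer de Broglie wavelength.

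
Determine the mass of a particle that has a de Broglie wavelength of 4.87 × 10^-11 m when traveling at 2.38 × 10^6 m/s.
5.72 × 10^-30 kg

From the de Broglie relation λ = h/(mv), we solve for m:

m = h/(λv)
m = (6.626 × 10^-34 J·s) / (4.87 × 10^-11 m × 2.38 × 10^6 m/s)
m = 5.72 × 10^-30 kg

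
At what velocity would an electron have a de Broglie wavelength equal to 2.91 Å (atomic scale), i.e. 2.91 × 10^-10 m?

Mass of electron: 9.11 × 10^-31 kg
2.50 × 10^6 m/s

From λ = h/(mv), solve for v:

v = h/(mλ)
v = (6.626 × 10^-34 J·s) / (9.11 × 10^-31 kg × 2.91 × 10^-10 m)
v = 2.50 × 10^6 m/s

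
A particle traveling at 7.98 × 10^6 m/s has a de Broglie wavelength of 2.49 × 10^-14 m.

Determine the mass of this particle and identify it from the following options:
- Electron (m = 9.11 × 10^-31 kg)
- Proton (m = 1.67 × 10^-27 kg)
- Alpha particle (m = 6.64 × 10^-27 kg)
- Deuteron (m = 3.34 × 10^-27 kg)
The particle is a deuteron.

From λ = h/(mv), solve for mass:

m = h/(λv)
m = (6.626 × 10^-34 J·s) / (2.49 × 10^-14 m × 7.98 × 10^6 m/s)
m = 3.33 × 10^-27 kg

Comparing with the listed masses, this is closest to a deuteron.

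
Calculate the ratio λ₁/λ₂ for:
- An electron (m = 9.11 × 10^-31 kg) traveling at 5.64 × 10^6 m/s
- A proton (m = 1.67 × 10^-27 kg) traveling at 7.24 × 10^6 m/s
λ₁/λ₂ = 2.35 × 10^3

Using λ = h/(mv):

λ₁ = h/(m₁v₁) = 1.29 × 10^-10 m
λ₂ = h/(m₂v₂) = 5.48 × 10^-14 m

Ratio λ₁/λ₂ = (m₂v₂)/(m₁v₁)
         = (1.67 × 10^-27 kg × 7.24 × 10^6 m/s) / (9.11 × 10^-31 kg × 5.64 × 10^6 m/s)
         = 2.35 × 10^3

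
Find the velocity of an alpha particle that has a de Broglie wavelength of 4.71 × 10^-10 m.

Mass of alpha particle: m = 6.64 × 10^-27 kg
2.12 × 10^2 m/s

From the de Broglie relation λ = h/(mv), we solve for v:

v = h/(mλ)
v = (6.626 × 10^-34 J·s) / (6.64 × 10^-27 kg × 4.71 × 10^-10 m)
v = 2.12 × 10^2 m/s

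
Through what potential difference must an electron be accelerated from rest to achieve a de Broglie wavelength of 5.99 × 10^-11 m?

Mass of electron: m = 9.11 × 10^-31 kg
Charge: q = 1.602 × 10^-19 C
419 V

From λ = h/√(2mqV), we solve for V:

λ² = h²/(2mqV)
V = h²/(2mqλ²)
V = (6.626 × 10^-34 J·s)² / (2 × 9.11 × 10^-31 kg × 1.602 × 10^-19 C × (5.99 × 10^-11 m)²)
V = 419 V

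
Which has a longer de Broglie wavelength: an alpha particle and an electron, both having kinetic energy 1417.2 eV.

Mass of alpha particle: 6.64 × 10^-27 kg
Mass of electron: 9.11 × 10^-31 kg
The electron has the longer wavelength.

Using λ = h/√(2mKE):

For alpha particle: λ₁ = h/√(2m₁KE) = 3.82 × 10^-13 m
For electron: λ₂ = h/√(2m₂KE) = 3.26 × 10^-11 m

Since λ ∝ 1/√m at constant kinetic energy, the lighter particle has the longer wavelength.

The electron has the longer de Broglie wavelength.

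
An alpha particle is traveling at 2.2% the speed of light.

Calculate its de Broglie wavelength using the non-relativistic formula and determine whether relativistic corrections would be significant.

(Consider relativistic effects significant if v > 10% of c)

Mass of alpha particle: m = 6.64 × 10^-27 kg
No, relativistic corrections are not needed.

Using the non-relativistic de Broglie formula λ = h/(mv):

v = 2.2% × c = 6.595 × 10^6 m/s

λ = h/(mv)
λ = (6.626 × 10^-34 J·s) / (6.64 × 10^-27 kg × 6.595 × 10^6 m/s)
λ = 1.51 × 10^-14 m

Since v = 2.2% of c < 10% of c, relativistic corrections are NOT significant and this non-relativistic result is a good approximation.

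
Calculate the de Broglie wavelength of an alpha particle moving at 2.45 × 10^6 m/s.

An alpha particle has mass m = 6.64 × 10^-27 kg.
4.07 × 10^-14 m

Using the de Broglie relation λ = h/(mv):

λ = h/(mv)
λ = (6.626 × 10^-34 J·s) / (6.64 × 10^-27 kg × 2.45 × 10^6 m/s)
λ = 4.07 × 10^-14 m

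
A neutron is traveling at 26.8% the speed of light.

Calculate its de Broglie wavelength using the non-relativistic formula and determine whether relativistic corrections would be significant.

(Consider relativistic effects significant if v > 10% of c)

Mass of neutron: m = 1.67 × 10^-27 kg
Yes, relativistic corrections are needed.

Using the non-relativistic de Broglie formula λ = h/(mv):

v = 26.8% × c = 8.034 × 10^7 m/s

λ = h/(mv)
λ = (6.626 × 10^-34 J·s) / (1.67 × 10^-27 kg × 8.034 × 10^7 m/s)
λ = 4.94 × 10^-15 m

Since v = 26.8% of c > 10% of c, relativistic corrections ARE significant and the actual wavelength would differ from this non-relativistic estimate.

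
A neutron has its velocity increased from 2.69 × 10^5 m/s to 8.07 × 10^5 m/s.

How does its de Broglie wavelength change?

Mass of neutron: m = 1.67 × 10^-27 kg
The wavelength decreases by a factor of 3.

Using λ = h/(mv):

Initial wavelength: λ₁ = h/(mv₁) = 1.47 × 10^-12 m
Final wavelength: λ₂ = h/(mv₂) = 4.92 × 10^-13 m

Since λ ∝ 1/v, when velocity increases by a factor of 3, the wavelength decreases by a factor of 3.

λ₂/λ₁ = v₁/v₂ = 1/3

The wavelength decreases by a factor of 3.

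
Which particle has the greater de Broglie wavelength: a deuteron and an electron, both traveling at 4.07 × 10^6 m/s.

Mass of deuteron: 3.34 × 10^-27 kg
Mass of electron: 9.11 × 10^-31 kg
The electron has the longer wavelength.

Using λ = h/(mv), since both particles have the same velocity, the wavelength depends only on mass.

For deuteron: λ₁ = h/(m₁v) = 4.87 × 10^-14 m
For electron: λ₂ = h/(m₂v) = 1.79 × 10^-10 m

Since λ ∝ 1/m at constant velocity, the lighter particle has the longer wavelength.

The electron has the longer de Broglie wavelength.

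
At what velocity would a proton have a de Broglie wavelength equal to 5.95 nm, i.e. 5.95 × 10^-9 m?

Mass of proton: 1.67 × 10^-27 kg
6.67 × 10^1 m/s

From λ = h/(mv), solve for v:

v = h/(mλ)
v = (6.626 × 10^-34 J·s) / (1.67 × 10^-27 kg × 5.95 × 10^-9 m)
v = 6.67 × 10^1 m/s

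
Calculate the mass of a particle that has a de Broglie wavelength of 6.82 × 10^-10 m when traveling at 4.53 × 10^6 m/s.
2.14 × 10^-31 kg

From the de Broglie relation λ = h/(mv), we solve for m:

m = h/(λv)
m = (6.626 × 10^-34 J·s) / (6.82 × 10^-10 m × 4.53 × 10^6 m/s)
m = 2.14 × 10^-31 kg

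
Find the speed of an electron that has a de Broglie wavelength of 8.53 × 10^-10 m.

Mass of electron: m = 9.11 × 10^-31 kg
8.53 × 10^5 m/s

From the de Broglie relation λ = h/(mv), we solve for v:

v = h/(mλ)
v = (6.626 × 10^-34 J·s) / (9.11 × 10^-31 kg × 8.53 × 10^-10 m)
v = 8.53 × 10^5 m/s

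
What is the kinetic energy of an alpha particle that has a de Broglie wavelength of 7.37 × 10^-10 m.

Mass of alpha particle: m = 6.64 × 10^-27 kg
6.09 × 10^-23 J (or 3.80 × 10^-4 eV)

From λ = h/√(2mKE), we solve for KE:

λ² = h²/(2mKE)
KE = h²/(2mλ²)
KE = (6.626 × 10^-34 J·s)² / (2 × 6.64 × 10^-27 kg × (7.37 × 10^-10 m)²)
KE = 6.09 × 10^-23 J
KE = 3.80 × 10^-4 eV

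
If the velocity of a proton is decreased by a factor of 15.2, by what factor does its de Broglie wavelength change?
The wavelength increases by a factor of 15.2.

From λ = h/(mv), the wavelength is inversely proportional to velocity:

λ ∝ 1/v

If v → v/15.2, then λ → 15.2λ

When velocity is decreased by a factor of 15.2, the wavelength increases by a factor of 15.2.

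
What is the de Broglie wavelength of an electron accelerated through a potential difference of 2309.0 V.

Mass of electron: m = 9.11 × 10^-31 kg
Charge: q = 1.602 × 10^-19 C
2.55 × 10^-11 m

When a particle is accelerated through voltage V, it gains kinetic energy KE = qV.

The de Broglie wavelength is then λ = h/√(2mqV):

λ = h/√(2mqV)
λ = (6.626 × 10^-34 J·s) / √(2 × 9.11 × 10^-31 kg × 1.602 × 10^-19 C × 2309.0 V)
λ = 2.55 × 10^-11 m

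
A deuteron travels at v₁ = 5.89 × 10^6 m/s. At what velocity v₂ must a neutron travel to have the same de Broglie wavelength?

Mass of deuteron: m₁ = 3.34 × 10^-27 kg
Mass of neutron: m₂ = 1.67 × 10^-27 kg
v₂ = 1.18 × 10^7 m/s

For equal de Broglie wavelengths: λ₁ = λ₂

h/(m₁v₁) = h/(m₂v₂)
m₁v₁ = m₂v₂
v₂ = v₁ · (m₁/m₂)

v₂ = 5.89 × 10^6 m/s × (3.34 × 10^-27 kg / 1.67 × 10^-27 kg)
v₂ = 1.18 × 10^7 m/s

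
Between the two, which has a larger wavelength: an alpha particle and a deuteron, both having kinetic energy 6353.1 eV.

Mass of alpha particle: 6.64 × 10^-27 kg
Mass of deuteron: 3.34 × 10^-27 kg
The deuteron has the longer wavelength.

Using λ = h/√(2mKE):

For alpha particle: λ₁ = h/√(2m₁KE) = 1.80 × 10^-13 m
For deuteron: λ₂ = h/√(2m₂KE) = 2.54 × 10^-13 m

Since λ ∝ 1/√m at constant kinetic energy, the lighter particle has the longer wavelength.

The deuteron has the longer de Broglie wavelength.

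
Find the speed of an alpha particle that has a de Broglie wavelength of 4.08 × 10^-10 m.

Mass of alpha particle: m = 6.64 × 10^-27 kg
2.45 × 10^2 m/s

From the de Broglie relation λ = h/(mv), we solve for v:

v = h/(mλ)
v = (6.626 × 10^-34 J·s) / (6.64 × 10^-27 kg × 4.08 × 10^-10 m)
v = 2.45 × 10^2 m/s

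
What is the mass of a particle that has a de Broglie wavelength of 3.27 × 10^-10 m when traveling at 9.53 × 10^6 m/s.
2.13 × 10^-31 kg

From the de Broglie relation λ = h/(mv), we solve for m:

m = h/(λv)
m = (6.626 × 10^-34 J·s) / (3.27 × 10^-10 m × 9.53 × 10^6 m/s)
m = 2.13 × 10^-31 kg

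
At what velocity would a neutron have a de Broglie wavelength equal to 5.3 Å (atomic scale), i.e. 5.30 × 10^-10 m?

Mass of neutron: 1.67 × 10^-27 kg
7.49 × 10^2 m/s

From λ = h/(mv), solve for v:

v = h/(mλ)
v = (6.626 × 10^-34 J·s) / (1.67 × 10^-27 kg × 5.30 × 10^-10 m)
v = 7.49 × 10^2 m/s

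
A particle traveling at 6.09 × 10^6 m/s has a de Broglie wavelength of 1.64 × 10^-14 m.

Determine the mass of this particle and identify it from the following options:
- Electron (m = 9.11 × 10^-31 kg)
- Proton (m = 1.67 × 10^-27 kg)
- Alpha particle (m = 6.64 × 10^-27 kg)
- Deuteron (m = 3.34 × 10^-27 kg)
The particle is an alpha particle.

From λ = h/(mv), solve for mass:

m = h/(λv)
m = (6.626 × 10^-34 J·s) / (1.64 × 10^-14 m × 6.09 × 10^6 m/s)
m = 6.63 × 10^-27 kg

Comparing with the listed masses, this is closest to an alpha particle.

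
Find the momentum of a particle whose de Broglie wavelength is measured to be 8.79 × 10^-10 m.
7.54 × 10^-25 kg·m/s

From the de Broglie relation λ = h/p, we solve for p:

p = h/λ
p = (6.626 × 10^-34 J·s) / (8.79 × 10^-10 m)
p = 7.54 × 10^-25 kg·m/s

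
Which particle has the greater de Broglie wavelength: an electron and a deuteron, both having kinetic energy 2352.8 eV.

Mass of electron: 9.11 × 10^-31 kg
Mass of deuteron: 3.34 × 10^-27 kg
The electron has the longer wavelength.

Using λ = h/√(2mKE):

For electron: λ₁ = h/√(2m₁KE) = 2.53 × 10^-11 m
For deuteron: λ₂ = h/√(2m₂KE) = 4.18 × 10^-13 m

Since λ ∝ 1/√m at constant kinetic energy, the lighter particle has the longer wavelength.

The electron has the longer de Broglie wavelength.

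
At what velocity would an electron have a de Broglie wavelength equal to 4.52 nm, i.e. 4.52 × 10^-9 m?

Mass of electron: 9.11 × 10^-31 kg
1.61 × 10^5 m/s

From λ = h/(mv), solve for v:

v = h/(mλ)
v = (6.626 × 10^-34 J·s) / (9.11 × 10^-31 kg × 4.52 × 10^-9 m)
v = 1.61 × 10^5 m/s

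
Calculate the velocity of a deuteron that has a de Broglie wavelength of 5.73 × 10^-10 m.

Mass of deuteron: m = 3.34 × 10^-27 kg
3.46 × 10^2 m/s

From the de Broglie relation λ = h/(mv), we solve for v:

v = h/(mλ)
v = (6.626 × 10^-34 J·s) / (3.34 × 10^-27 kg × 5.73 × 10^-10 m)
v = 3.46 × 10^2 m/s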